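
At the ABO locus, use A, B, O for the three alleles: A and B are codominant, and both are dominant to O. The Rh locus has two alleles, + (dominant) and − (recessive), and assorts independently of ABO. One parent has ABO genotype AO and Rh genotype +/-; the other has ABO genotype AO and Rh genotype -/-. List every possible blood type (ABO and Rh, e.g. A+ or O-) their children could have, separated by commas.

O+, O-, A+, A-

Gametes from AO × AO give offspring ABO genotypes AA, AO, OO, i.e. phenotypes O, A.
Rh cross +/- × -/- → phenotypes Rh+, Rh-.
Combining independently: O+, O-, A+, A-.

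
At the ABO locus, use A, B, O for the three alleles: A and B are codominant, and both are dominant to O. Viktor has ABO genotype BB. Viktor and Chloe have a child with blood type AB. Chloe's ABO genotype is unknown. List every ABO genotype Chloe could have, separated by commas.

AA, AB, AO

For each candidate genotype of Chloe, check whether crossing it with BB can produce every observed child phenotype.
  AA → possible child types {AB} ✓
  AB → possible child types {B, AB} ✓
  AO → possible child types {B, AB} ✓
  BB → possible child types {B} ✗
  BO → possible child types {B} ✗
  OO → possible child types {B} ✗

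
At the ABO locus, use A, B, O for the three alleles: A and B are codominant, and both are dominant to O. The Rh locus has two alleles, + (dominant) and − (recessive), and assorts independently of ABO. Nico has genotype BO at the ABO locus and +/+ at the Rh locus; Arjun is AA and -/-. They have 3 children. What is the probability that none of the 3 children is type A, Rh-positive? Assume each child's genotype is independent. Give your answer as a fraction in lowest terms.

1/8

ABO cross BO × AA → 1/2 A, 1/2 AB.
Rh cross +/+ × -/- → 1 Rh+; so P(type A, Rh-positive) = 1/2 × 1 = 1/2 per child.
P(not type A, Rh-positive) = 1/2 for one child; (1/2)^3 = 1/8.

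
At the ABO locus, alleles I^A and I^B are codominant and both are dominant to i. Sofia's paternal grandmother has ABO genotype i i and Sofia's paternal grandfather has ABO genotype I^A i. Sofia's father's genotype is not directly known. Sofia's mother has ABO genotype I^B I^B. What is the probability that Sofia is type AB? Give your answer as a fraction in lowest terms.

1/4

Sofia's father's ABO genotype from i i × I^A i: 1/2 I^A i, 1/2 i i.
Crossing each possibility with the mother I^B I^B and summing P(type AB): 1/2·1/2 + 1/2·0 = 1/4.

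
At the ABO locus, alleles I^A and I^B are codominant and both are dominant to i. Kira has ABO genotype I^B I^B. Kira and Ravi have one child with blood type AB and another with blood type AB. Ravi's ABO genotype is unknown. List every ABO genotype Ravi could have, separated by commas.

For each candidate genotype of Ravi, check whether crossing it with I^B I^B can produce every observed child phenotype.
  I^A I^A → possible child types {AB} ✓
  I^A I^B → possible child types {B, AB} ✓
  I^A i → possible child types {B, AB} ✓
  I^B I^B → possible child types {B} ✗
  I^B i → possible child types {B} ✗
  i i → possible child types {B} ✗

I^A I^A, I^A I^B, I^A i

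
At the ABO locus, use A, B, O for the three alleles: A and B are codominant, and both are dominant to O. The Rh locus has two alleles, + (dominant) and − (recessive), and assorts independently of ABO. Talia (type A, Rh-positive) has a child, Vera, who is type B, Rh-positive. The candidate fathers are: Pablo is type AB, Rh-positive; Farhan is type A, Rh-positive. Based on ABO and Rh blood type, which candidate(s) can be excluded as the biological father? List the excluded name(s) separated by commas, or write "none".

A candidate is excluded only if no genotype consistent with his phenotype could produce a type B, Rh-positive child with a type A, Rh-positive mother.
Farhan (type A, Rh+): no genotype consistent with that phenotype can produce a type-B Rh+ child with a type-A mother.

Farhan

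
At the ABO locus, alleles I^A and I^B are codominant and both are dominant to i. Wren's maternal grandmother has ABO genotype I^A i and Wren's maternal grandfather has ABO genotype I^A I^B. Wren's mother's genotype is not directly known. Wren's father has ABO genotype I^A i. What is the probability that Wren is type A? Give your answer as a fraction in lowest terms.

Wren's mother's ABO genotype from I^A i × I^A I^B: 1/4 I^A I^A, 1/4 I^A I^B, 1/4 I^A i, 1/4 I^B i.
Crossing each possibility with the father I^A i and summing P(type A): 1/4·1 + 1/4·1/2 + 1/4·3/4 + 1/4·1/4 = 5/8.

5/8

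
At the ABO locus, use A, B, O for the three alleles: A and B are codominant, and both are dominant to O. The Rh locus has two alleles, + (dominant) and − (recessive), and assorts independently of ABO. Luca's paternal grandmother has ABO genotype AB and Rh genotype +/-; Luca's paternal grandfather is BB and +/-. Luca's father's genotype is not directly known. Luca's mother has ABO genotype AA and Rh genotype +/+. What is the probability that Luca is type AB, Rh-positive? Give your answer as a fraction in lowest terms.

3/4

Luca's father's ABO genotype from AB × BB: 1/2 AB, 1/2 BB.
Crossing each possibility with the mother AA and summing P(type AB): 1/2·1/2 + 1/2·1 = 3/4.
Similarly for Rh via the father's Rh distribution: P(Rh+) = 1.
Independent loci: 3/4 × 1 = 3/4.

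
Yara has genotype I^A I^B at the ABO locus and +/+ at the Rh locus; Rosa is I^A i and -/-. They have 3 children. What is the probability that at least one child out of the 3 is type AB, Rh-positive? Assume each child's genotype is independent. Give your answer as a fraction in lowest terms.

ABO cross I^A I^B × I^A i → 1/2 A, 1/4 B, 1/4 AB.
Rh cross +/+ × -/- → 1 Rh+; so P(type AB, Rh-positive) = 1/4 × 1 = 1/4 per child.
P(none) = (3/4)^3 = 27/64; P(at least one) = 1 − 27/64 = 37/64.

37/64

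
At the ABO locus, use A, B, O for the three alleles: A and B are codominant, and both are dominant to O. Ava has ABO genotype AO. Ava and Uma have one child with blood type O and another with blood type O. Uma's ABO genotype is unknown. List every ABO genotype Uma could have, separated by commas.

For each candidate genotype of Uma, check whether crossing it with AO can produce every observed child phenotype.
  AA → possible child types {A} ✗
  AB → possible child types {A, B, AB} ✗
  AO → possible child types {O, A} ✓
  BB → possible child types {B, AB} ✗
  BO → possible child types {O, A, B, AB} ✓
  OO → possible child types {O, A} ✓

AO, BO, OO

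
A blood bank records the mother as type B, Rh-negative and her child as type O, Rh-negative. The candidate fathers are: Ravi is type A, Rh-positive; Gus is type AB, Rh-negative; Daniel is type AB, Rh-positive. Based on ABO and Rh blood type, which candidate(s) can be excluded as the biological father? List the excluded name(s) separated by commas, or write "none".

Gus, Daniel

A candidate is excluded only if no genotype consistent with his phenotype could produce a type O, Rh-negative child with a type B, Rh-negative mother.
Gus (type AB, Rh-): no genotype consistent with that phenotype can produce a type-O Rh- child with a type-B mother.
Daniel (type AB, Rh+): no genotype consistent with that phenotype can produce a type-O Rh- child with a type-B mother.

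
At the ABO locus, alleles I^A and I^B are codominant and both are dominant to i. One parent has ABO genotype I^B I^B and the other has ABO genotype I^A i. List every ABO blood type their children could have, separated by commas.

Gametes from I^B I^B × I^A i give offspring ABO genotypes I^A I^B, I^B i, i.e. phenotypes B, AB.

B, AB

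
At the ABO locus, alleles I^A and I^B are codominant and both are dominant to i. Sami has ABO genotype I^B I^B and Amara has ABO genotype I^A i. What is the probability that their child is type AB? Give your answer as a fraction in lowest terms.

ABO cross I^B I^B × I^A i → offspring phenotypes: 1/2 B, 1/2 AB.
So P(type AB) = 1/2.

1/2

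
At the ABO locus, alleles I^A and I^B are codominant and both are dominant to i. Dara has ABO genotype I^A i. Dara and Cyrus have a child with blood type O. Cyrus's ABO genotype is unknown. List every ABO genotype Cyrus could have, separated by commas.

For each candidate genotype of Cyrus, check whether crossing it with I^A i can produce every observed child phenotype.
  I^A I^A → possible child types {A} ✗
  I^A I^B → possible child types {A, B, AB} ✗
  I^A i → possible child types {O, A} ✓
  I^B I^B → possible child types {B, AB} ✗
  I^B i → possible child types {O, A, B, AB} ✓
  i i → possible child types {O, A} ✓

I^A i, I^B i, i i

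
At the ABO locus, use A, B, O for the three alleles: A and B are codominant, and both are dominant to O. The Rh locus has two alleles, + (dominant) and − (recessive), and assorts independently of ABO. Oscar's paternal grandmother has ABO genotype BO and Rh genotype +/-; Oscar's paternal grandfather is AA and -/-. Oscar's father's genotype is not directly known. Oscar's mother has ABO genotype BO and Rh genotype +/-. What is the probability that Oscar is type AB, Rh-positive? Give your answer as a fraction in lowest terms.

Oscar's father's ABO genotype from BO × AA: 1/2 AB, 1/2 AO.
Crossing each possibility with the mother BO and summing P(type AB): 1/2·1/4 + 1/2·1/4 = 1/4.
Similarly for Rh via the father's Rh distribution: P(Rh+) = 5/8.
Independent loci: 1/4 × 5/8 = 5/32.

5/32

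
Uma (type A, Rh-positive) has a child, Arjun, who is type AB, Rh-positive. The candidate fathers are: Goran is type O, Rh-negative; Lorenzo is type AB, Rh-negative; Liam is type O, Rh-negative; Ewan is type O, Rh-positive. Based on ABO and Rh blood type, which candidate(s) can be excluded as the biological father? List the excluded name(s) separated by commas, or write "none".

A candidate is excluded only if no genotype consistent with his phenotype could produce a type AB, Rh-positive child with a type A, Rh-positive mother.
Goran (type O, Rh-): no genotype consistent with that phenotype can produce a type-AB Rh+ child with a type-A mother.
Liam (type O, Rh-): no genotype consistent with that phenotype can produce a type-AB Rh+ child with a type-A mother.
Ewan (type O, Rh+): no genotype consistent with that phenotype can produce a type-AB Rh+ child with a type-A mother.

Goran, Liam, Ewan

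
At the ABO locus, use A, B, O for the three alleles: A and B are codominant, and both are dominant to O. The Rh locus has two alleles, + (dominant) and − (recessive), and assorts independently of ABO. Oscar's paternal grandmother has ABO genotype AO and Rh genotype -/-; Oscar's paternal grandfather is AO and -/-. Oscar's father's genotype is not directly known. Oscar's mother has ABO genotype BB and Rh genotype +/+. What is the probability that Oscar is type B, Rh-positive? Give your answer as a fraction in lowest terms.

1/2

Oscar's father's ABO genotype from AO × AO: 1/4 AA, 1/2 AO, 1/4 OO.
Crossing each possibility with the mother BB and summing P(type B): 1/4·0 + 1/2·1/2 + 1/4·1 = 1/2.
Similarly for Rh via the father's Rh distribution: P(Rh+) = 1.
Independent loci: 1/2 × 1 = 1/2.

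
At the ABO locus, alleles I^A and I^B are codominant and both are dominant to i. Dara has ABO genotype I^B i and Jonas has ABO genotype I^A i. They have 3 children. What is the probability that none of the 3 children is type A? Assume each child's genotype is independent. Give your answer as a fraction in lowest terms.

27/64

ABO cross I^B i × I^A i → 1/4 O, 1/4 A, 1/4 B, 1/4 AB.
So P(type A) = 1/4 per child.
P(not type A) = 3/4 for one child; (3/4)^3 = 27/64.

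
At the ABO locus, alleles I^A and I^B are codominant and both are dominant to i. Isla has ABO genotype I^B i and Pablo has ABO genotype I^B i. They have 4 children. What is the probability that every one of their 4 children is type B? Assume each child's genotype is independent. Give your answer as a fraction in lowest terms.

81/256

ABO cross I^B i × I^B i → 1/4 O, 3/4 B.
So P(type B) = 3/4 per child.
All 4 independent: (3/4)^4 = 81/256.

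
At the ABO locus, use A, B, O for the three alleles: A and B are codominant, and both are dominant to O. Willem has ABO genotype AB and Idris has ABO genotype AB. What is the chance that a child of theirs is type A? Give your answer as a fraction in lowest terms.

ABO cross AB × AB → offspring phenotypes: 1/4 A, 1/4 B, 1/2 AB.
So P(type A) = 1/4.

1/4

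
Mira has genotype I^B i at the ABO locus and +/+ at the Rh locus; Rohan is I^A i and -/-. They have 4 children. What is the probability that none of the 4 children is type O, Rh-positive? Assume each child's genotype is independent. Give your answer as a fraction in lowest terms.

ABO cross I^B i × I^A i → 1/4 O, 1/4 A, 1/4 B, 1/4 AB.
Rh cross +/+ × -/- → 1 Rh+; so P(type O, Rh-positive) = 1/4 × 1 = 1/4 per child.
P(not type O, Rh-positive) = 3/4 for one child; (3/4)^4 = 81/256.

81/256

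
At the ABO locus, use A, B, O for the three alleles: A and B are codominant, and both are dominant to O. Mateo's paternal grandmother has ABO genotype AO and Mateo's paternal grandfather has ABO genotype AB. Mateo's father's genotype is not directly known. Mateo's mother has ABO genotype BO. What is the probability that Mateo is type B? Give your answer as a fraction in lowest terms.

Mateo's father's ABO genotype from AO × AB: 1/4 AA, 1/4 AB, 1/4 AO, 1/4 BO.
Crossing each possibility with the mother BO and summing P(type B): 1/4·0 + 1/4·1/2 + 1/4·1/4 + 1/4·3/4 = 3/8.

3/8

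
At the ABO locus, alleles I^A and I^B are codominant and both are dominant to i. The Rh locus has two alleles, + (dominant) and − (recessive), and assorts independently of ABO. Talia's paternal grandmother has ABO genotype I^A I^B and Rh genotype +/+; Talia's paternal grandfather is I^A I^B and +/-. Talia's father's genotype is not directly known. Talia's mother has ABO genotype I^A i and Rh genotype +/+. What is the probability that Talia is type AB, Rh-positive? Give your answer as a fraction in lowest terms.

1/4

Talia's father's ABO genotype from I^A I^B × I^A I^B: 1/4 I^A I^A, 1/2 I^A I^B, 1/4 I^B I^B.
Crossing each possibility with the mother I^A i and summing P(type AB): 1/4·0 + 1/2·1/4 + 1/4·1/2 = 1/4.
Similarly for Rh via the father's Rh distribution: P(Rh+) = 1.
Independent loci: 1/4 × 1 = 1/4.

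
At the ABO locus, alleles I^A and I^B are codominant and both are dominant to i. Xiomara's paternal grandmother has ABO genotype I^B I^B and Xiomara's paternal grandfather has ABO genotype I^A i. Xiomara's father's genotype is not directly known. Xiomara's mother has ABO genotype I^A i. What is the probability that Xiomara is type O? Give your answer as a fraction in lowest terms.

1/8

Xiomara's father's ABO genotype from I^B I^B × I^A i: 1/2 I^A I^B, 1/2 I^B i.
Crossing each possibility with the mother I^A i and summing P(type O): 1/2·0 + 1/2·1/4 = 1/8.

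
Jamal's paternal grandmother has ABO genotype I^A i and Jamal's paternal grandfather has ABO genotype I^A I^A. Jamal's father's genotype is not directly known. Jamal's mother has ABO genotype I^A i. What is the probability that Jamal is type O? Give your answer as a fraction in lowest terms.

1/8

Jamal's father's ABO genotype from I^A i × I^A I^A: 1/2 I^A I^A, 1/2 I^A i.
Crossing each possibility with the mother I^A i and summing P(type O): 1/2·0 + 1/2·1/4 = 1/8.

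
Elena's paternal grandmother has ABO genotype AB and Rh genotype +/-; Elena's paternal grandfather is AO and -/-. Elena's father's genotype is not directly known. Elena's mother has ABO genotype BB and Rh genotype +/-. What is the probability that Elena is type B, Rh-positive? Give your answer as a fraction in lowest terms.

Elena's father's ABO genotype from AB × AO: 1/4 AA, 1/4 AB, 1/4 AO, 1/4 BO.
Crossing each possibility with the mother BB and summing P(type B): 1/4·0 + 1/4·1/2 + 1/4·1/2 + 1/4·1 = 1/2.
Similarly for Rh via the father's Rh distribution: P(Rh+) = 5/8.
Independent loci: 1/2 × 5/8 = 5/16.

5/16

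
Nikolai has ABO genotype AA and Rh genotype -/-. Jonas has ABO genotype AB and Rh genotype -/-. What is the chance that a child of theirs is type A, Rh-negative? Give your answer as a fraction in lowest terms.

ABO cross AA × AB → offspring phenotypes: 1/2 A, 1/2 AB.
Rh cross -/- × -/- → 1 Rh-.
Independent loci: P(type A, Rh-negative) = 1/2 × 1 = 1/2.

1/2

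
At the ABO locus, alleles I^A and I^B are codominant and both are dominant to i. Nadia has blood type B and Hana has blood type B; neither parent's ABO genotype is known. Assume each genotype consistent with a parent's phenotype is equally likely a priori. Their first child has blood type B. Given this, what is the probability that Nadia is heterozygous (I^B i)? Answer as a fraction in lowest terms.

Possible genotypes: Nadia ∈ {I^B I^B, I^B i}; Hana ∈ {I^B I^B, I^B i}.
Weight each parental genotype pair by prior × P(type-B child):
  I^B I^B × I^B I^B: posterior weight 4/15.
  I^B I^B × I^B i: posterior weight 4/15.
  I^B i × I^B I^B: posterior weight 4/15.
  I^B i × I^B i: posterior weight 1/5.
Sum the posterior weight over pairs where Nadia is I^B i: 7/15.

7/15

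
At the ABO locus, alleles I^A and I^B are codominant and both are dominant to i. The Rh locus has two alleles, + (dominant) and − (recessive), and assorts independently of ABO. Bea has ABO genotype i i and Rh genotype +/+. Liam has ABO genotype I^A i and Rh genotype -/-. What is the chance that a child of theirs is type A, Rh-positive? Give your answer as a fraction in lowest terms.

1/2

ABO cross i i × I^A i → offspring phenotypes: 1/2 O, 1/2 A.
Rh cross +/+ × -/- → 1 Rh+.
Independent loci: P(type A, Rh-positive) = 1/2 × 1 = 1/2.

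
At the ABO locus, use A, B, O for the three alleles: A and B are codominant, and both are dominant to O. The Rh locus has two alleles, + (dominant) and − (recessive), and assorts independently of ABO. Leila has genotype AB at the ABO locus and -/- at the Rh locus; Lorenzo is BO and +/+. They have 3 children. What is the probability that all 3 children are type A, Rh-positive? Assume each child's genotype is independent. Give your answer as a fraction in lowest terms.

1/64

ABO cross AB × BO → 1/4 A, 1/2 B, 1/4 AB.
Rh cross -/- × +/+ → 1 Rh+; so P(type A, Rh-positive) = 1/4 × 1 = 1/4 per child.
All 3 independent: (1/4)^3 = 1/64.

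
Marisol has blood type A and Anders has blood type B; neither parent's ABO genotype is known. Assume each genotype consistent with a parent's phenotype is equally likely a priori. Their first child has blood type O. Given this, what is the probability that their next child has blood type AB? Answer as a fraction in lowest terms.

Possible genotypes: Marisol ∈ {AA, AO}; Anders ∈ {BB, BO}.
Weight each parental genotype pair by prior × P(type-O child):
  AO × BO: posterior weight 1; P(next child type AB) = 1/4.
Weighted sum = 1/4.

1/4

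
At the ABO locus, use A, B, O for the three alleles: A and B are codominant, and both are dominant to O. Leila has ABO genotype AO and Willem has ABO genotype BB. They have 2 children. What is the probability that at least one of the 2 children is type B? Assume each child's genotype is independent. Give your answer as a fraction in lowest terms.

ABO cross AO × BB → 1/2 B, 1/2 AB.
So P(type B) = 1/2 per child.
P(none) = (1/2)^2 = 1/4; P(at least one) = 1 − 1/4 = 3/4.

3/4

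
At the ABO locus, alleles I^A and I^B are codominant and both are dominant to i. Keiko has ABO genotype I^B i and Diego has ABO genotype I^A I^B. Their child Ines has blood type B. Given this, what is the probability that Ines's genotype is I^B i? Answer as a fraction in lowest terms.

Cross I^B i × I^A I^B → 1/4 I^A I^B, 1/4 I^A i, 1/4 I^B I^B, 1/4 I^B i.
Type-B genotypes among offspring: I^B I^B (1/4), I^B i (1/4); total 1/2.
P(I^B i | type B) = (1/4) / (1/2) = 1/2.

1/2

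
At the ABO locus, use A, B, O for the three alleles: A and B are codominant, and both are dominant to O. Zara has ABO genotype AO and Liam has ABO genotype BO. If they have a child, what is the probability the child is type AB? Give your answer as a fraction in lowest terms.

1/4

ABO cross AO × BO → offspring phenotypes: 1/4 O, 1/4 A, 1/4 B, 1/4 AB.
So P(type AB) = 1/4.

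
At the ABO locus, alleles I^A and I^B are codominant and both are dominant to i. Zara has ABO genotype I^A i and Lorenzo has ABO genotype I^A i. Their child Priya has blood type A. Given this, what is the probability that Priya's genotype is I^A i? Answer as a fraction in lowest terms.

Cross I^A i × I^A i → 1/4 I^A I^A, 1/2 I^A i, 1/4 i i.
Type-A genotypes among offspring: I^A I^A (1/4), I^A i (1/2); total 3/4.
P(I^A i | type A) = (1/2) / (3/4) = 2/3.

2/3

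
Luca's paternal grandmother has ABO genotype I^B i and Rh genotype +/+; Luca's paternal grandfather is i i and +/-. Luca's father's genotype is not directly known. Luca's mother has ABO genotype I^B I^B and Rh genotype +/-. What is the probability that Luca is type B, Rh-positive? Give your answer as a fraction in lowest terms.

7/8

Luca's father's ABO genotype from I^B i × i i: 1/2 I^B i, 1/2 i i.
Crossing each possibility with the mother I^B I^B and summing P(type B): 1/2·1 + 1/2·1 = 1.
Similarly for Rh via the father's Rh distribution: P(Rh+) = 7/8.
Independent loci: 1 × 7/8 = 7/8.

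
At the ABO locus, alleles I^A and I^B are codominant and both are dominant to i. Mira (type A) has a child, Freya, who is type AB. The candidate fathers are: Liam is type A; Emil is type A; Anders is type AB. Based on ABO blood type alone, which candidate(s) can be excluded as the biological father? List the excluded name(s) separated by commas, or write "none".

Liam, Emil

A candidate is excluded only if no genotype consistent with his phenotype could produce a type AB child with a type A mother.
Liam (type A): no genotype consistent with that phenotype can produce a type-AB child with a type-A mother.
Emil (type A): no genotype consistent with that phenotype can produce a type-AB child with a type-A mother.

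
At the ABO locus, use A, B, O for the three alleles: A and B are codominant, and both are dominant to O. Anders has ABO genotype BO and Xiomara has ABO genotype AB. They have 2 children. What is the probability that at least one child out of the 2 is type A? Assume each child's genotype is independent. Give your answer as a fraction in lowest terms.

ABO cross BO × AB → 1/4 A, 1/2 B, 1/4 AB.
So P(type A) = 1/4 per child.
P(none) = (3/4)^2 = 9/16; P(at least one) = 1 − 9/16 = 7/16.

7/16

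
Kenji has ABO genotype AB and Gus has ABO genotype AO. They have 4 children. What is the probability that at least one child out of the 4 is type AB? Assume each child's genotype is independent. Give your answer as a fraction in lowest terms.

175/256

ABO cross AB × AO → 1/2 A, 1/4 B, 1/4 AB.
So P(type AB) = 1/4 per child.
P(none) = (3/4)^4 = 81/256; P(at least one) = 1 − 81/256 = 175/256.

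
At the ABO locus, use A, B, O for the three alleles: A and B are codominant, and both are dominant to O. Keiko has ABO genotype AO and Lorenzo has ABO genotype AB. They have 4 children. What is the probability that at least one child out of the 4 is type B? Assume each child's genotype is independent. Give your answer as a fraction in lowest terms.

175/256

ABO cross AO × AB → 1/2 A, 1/4 B, 1/4 AB.
So P(type B) = 1/4 per child.
P(none) = (3/4)^4 = 81/256; P(at least one) = 1 − 81/256 = 175/256.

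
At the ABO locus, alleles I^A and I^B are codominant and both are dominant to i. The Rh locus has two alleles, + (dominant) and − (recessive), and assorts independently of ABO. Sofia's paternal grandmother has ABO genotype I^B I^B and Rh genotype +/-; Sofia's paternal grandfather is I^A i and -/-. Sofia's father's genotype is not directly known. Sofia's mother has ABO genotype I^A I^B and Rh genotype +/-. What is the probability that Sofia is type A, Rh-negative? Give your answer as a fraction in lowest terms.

3/32

Sofia's father's ABO genotype from I^B I^B × I^A i: 1/2 I^A I^B, 1/2 I^B i.
Crossing each possibility with the mother I^A I^B and summing P(type A): 1/2·1/4 + 1/2·1/4 = 1/4.
Similarly for Rh via the father's Rh distribution: P(Rh-) = 3/8.
Independent loci: 1/4 × 3/8 = 3/32.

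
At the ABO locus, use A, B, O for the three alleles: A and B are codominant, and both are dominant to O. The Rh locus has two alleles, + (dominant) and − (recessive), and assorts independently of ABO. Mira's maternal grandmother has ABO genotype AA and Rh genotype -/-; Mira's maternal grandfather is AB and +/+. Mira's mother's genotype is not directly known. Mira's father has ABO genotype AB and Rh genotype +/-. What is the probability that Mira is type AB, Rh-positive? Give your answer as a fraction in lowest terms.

3/8

Mira's mother's ABO genotype from AA × AB: 1/2 AA, 1/2 AB.
Crossing each possibility with the father AB and summing P(type AB): 1/2·1/2 + 1/2·1/2 = 1/2.
Similarly for Rh via the mother's Rh distribution: P(Rh+) = 3/4.
Independent loci: 1/2 × 3/4 = 3/8.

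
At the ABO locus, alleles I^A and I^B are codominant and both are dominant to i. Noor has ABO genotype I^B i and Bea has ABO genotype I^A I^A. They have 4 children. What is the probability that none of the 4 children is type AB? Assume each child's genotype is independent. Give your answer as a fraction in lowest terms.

1/16

ABO cross I^B i × I^A I^A → 1/2 A, 1/2 AB.
So P(type AB) = 1/2 per child.
P(not type AB) = 1/2 for one child; (1/2)^4 = 1/16.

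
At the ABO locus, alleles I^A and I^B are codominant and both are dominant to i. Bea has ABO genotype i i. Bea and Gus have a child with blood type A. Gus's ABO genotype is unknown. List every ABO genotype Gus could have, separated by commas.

For each candidate genotype of Gus, check whether crossing it with i i can produce every observed child phenotype.
  I^A I^A → possible child types {A} ✓
  I^A I^B → possible child types {A, B} ✓
  I^A i → possible child types {O, A} ✓
  I^B I^B → possible child types {B} ✗
  I^B i → possible child types {O, B} ✗
  i i → possible child types {O} ✗

I^A I^A, I^A I^B, I^A i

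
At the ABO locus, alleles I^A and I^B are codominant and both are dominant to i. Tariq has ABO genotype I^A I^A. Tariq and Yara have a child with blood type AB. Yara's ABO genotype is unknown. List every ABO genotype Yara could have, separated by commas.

For each candidate genotype of Yara, check whether crossing it with I^A I^A can produce every observed child phenotype.
  I^A I^A → possible child types {A} ✗
  I^A I^B → possible child types {A, AB} ✓
  I^A i → possible child types {A} ✗
  I^B I^B → possible child types {AB} ✓
  I^B i → possible child types {A, AB} ✓
  i i → possible child types {A} ✗

I^A I^B, I^B I^B, I^B i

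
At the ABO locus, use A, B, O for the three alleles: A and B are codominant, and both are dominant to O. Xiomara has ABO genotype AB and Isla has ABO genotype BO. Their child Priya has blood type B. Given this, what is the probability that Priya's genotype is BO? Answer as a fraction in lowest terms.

1/2

Cross AB × BO → 1/4 AB, 1/4 AO, 1/4 BB, 1/4 BO.
Type-B genotypes among offspring: BB (1/4), BO (1/4); total 1/2.
P(BO | type B) = (1/4) / (1/2) = 1/2.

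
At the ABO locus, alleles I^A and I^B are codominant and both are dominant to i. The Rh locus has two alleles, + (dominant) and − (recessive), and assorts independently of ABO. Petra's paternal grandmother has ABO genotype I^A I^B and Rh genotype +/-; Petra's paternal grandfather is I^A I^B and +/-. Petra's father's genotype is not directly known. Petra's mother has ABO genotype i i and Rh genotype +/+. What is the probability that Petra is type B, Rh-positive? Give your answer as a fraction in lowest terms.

1/2

Petra's father's ABO genotype from I^A I^B × I^A I^B: 1/4 I^A I^A, 1/2 I^A I^B, 1/4 I^B I^B.
Crossing each possibility with the mother i i and summing P(type B): 1/4·0 + 1/2·1/2 + 1/4·1 = 1/2.
Similarly for Rh via the father's Rh distribution: P(Rh+) = 1.
Independent loci: 1/2 × 1 = 1/2.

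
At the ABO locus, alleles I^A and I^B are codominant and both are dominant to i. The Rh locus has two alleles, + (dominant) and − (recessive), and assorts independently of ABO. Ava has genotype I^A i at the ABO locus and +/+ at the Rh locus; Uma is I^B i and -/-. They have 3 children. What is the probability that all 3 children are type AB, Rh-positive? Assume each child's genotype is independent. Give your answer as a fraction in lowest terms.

1/64

ABO cross I^A i × I^B i → 1/4 O, 1/4 A, 1/4 B, 1/4 AB.
Rh cross +/+ × -/- → 1 Rh+; so P(type AB, Rh-positive) = 1/4 × 1 = 1/4 per child.
All 3 independent: (1/4)^3 = 1/64.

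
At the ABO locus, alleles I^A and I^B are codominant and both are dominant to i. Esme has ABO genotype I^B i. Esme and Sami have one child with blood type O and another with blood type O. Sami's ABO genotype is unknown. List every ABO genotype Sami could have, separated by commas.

I^A i, I^B i, i i

For each candidate genotype of Sami, check whether crossing it with I^B i can produce every observed child phenotype.
  I^A I^A → possible child types {A, AB} ✗
  I^A I^B → possible child types {A, B, AB} ✗
  I^A i → possible child types {O, A, B, AB} ✓
  I^B I^B → possible child types {B} ✗
  I^B i → possible child types {O, B} ✓
  i i → possible child types {O, B} ✓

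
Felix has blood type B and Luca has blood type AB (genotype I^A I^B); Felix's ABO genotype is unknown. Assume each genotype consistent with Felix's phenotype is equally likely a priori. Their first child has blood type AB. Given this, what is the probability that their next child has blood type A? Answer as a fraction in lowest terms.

1/12

Possible genotypes: Felix ∈ {I^B I^B, I^B i}; Luca ∈ {I^A I^B}.
Weight each parental genotype pair by prior × P(type-AB child):
  I^B I^B × I^A I^B: posterior weight 2/3; P(next child type A) = 0.
  I^B i × I^A I^B: posterior weight 1/3; P(next child type A) = 1/4.
Weighted sum = 1/12.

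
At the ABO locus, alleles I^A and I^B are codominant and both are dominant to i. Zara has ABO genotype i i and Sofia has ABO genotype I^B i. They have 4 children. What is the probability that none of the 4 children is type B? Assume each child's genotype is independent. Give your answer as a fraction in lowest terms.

ABO cross i i × I^B i → 1/2 O, 1/2 B.
So P(type B) = 1/2 per child.
P(not type B) = 1/2 for one child; (1/2)^4 = 1/16.

1/16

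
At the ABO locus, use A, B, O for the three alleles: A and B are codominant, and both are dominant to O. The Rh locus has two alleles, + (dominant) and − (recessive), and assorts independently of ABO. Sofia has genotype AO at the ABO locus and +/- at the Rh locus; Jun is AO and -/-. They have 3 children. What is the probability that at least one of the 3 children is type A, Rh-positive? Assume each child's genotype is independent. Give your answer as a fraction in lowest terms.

387/512

ABO cross AO × AO → 1/4 O, 3/4 A.
Rh cross +/- × -/- → 1/2 Rh+, 1/2 Rh-; so P(type A, Rh-positive) = 3/4 × 1/2 = 3/8 per child.
P(none) = (5/8)^3 = 125/512; P(at least one) = 1 − 125/512 = 387/512.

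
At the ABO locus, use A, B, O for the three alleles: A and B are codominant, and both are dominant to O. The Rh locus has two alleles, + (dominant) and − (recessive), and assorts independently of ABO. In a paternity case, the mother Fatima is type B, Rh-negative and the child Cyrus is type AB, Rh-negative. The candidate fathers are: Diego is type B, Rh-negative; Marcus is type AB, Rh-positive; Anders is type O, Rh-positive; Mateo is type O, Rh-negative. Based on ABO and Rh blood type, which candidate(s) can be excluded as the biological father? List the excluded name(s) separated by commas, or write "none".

Diego, Anders, Mateo

A candidate is excluded only if no genotype consistent with his phenotype could produce a type AB, Rh-negative child with a type B, Rh-negative mother.
Diego (type B, Rh-): no genotype consistent with that phenotype can produce a type-AB Rh- child with a type-B mother.
Anders (type O, Rh+): no genotype consistent with that phenotype can produce a type-AB Rh- child with a type-B mother.
Mateo (type O, Rh-): no genotype consistent with that phenotype can produce a type-AB Rh- child with a type-B mother.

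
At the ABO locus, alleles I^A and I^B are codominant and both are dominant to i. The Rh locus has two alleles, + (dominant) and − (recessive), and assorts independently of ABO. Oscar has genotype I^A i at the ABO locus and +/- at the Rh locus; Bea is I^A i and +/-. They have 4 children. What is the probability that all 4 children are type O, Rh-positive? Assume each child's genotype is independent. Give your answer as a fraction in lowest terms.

ABO cross I^A i × I^A i → 1/4 O, 3/4 A.
Rh cross +/- × +/- → 3/4 Rh+, 1/4 Rh-; so P(type O, Rh-positive) = 1/4 × 3/4 = 3/16 per child.
All 4 independent: (3/16)^4 = 81/65536.

81/65536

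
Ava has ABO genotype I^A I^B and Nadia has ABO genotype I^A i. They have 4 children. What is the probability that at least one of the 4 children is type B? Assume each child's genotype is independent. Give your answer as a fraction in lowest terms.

ABO cross I^A I^B × I^A i → 1/2 A, 1/4 B, 1/4 AB.
So P(type B) = 1/4 per child.
P(none) = (3/4)^4 = 81/256; P(at least one) = 1 − 81/256 = 175/256.

175/256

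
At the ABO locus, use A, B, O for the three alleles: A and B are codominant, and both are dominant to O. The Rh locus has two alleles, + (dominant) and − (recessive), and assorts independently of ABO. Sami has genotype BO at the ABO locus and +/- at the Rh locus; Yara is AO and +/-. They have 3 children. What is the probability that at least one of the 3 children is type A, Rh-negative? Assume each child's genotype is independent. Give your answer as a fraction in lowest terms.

ABO cross BO × AO → 1/4 O, 1/4 A, 1/4 B, 1/4 AB.
Rh cross +/- × +/- → 3/4 Rh+, 1/4 Rh-; so P(type A, Rh-negative) = 1/4 × 1/4 = 1/16 per child.
P(none) = (15/16)^3 = 3375/4096; P(at least one) = 1 − 3375/4096 = 721/4096.

721/4096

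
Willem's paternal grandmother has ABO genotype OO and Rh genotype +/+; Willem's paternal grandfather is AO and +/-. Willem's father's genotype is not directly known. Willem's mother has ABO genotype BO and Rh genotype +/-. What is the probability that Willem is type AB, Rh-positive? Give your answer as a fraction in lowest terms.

7/64

Willem's father's ABO genotype from OO × AO: 1/2 AO, 1/2 OO.
Crossing each possibility with the mother BO and summing P(type AB): 1/2·1/4 + 1/2·0 = 1/8.
Similarly for Rh via the father's Rh distribution: P(Rh+) = 7/8.
Independent loci: 1/8 × 7/8 = 7/64.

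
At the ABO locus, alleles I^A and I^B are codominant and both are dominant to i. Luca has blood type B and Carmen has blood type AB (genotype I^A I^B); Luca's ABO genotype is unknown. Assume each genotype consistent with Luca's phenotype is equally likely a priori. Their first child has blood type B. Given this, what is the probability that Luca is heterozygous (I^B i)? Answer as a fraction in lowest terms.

Possible genotypes: Luca ∈ {I^B I^B, I^B i}; Carmen ∈ {I^A I^B}.
Weight each parental genotype pair by prior × P(type-B child):
  I^B I^B × I^A I^B: posterior weight 1/2.
  I^B i × I^A I^B: posterior weight 1/2.
Sum the posterior weight over pairs where Luca is I^B i: 1/2.

1/2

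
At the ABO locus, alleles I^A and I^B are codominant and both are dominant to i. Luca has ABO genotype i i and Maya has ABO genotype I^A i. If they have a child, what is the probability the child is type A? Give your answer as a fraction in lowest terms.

ABO cross i i × I^A i → offspring phenotypes: 1/2 O, 1/2 A.
So P(type A) = 1/2.

1/2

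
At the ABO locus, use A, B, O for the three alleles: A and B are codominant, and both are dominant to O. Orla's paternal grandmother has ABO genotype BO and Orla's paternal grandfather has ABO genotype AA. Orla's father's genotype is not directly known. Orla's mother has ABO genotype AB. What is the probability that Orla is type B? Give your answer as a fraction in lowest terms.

1/4

Orla's father's ABO genotype from BO × AA: 1/2 AB, 1/2 AO.
Crossing each possibility with the mother AB and summing P(type B): 1/2·1/4 + 1/2·1/4 = 1/4.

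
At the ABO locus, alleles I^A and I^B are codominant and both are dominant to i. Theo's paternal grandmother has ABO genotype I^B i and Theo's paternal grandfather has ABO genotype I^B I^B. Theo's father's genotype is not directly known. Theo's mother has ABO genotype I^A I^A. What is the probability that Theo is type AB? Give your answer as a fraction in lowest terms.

3/4

Theo's father's ABO genotype from I^B i × I^B I^B: 1/2 I^B I^B, 1/2 I^B i.
Crossing each possibility with the mother I^A I^A and summing P(type AB): 1/2·1 + 1/2·1/2 = 3/4.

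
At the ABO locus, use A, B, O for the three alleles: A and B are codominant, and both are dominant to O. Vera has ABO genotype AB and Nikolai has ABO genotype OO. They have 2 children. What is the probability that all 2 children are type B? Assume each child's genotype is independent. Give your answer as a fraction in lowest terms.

1/4

ABO cross AB × OO → 1/2 A, 1/2 B.
So P(type B) = 1/2 per child.
All 2 independent: (1/2)^2 = 1/4.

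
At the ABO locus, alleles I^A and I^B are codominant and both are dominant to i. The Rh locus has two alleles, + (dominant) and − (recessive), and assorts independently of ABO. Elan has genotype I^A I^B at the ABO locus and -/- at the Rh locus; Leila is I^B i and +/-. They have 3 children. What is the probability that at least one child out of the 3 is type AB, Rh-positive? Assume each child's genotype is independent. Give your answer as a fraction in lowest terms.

ABO cross I^A I^B × I^B i → 1/4 A, 1/2 B, 1/4 AB.
Rh cross -/- × +/- → 1/2 Rh+, 1/2 Rh-; so P(type AB, Rh-positive) = 1/4 × 1/2 = 1/8 per child.
P(none) = (7/8)^3 = 343/512; P(at least one) = 1 − 343/512 = 169/512.

169/512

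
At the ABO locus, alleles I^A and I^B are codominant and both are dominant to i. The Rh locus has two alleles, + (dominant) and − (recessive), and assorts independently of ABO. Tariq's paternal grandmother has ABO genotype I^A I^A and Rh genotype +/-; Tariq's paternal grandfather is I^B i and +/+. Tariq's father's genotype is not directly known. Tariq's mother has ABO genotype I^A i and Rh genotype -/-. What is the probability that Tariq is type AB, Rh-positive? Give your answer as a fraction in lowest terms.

3/32

Tariq's father's ABO genotype from I^A I^A × I^B i: 1/2 I^A I^B, 1/2 I^A i.
Crossing each possibility with the mother I^A i and summing P(type AB): 1/2·1/4 + 1/2·0 = 1/8.
Similarly for Rh via the father's Rh distribution: P(Rh+) = 3/4.
Independent loci: 1/8 × 3/4 = 3/32.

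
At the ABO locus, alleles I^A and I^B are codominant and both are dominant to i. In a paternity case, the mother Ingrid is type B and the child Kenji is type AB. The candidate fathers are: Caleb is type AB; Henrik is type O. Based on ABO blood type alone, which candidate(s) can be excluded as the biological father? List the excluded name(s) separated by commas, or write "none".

Henrik

A candidate is excluded only if no genotype consistent with his phenotype could produce a type AB child with a type B mother.
Henrik (type O): no genotype consistent with that phenotype can produce a type-AB child with a type-B mother.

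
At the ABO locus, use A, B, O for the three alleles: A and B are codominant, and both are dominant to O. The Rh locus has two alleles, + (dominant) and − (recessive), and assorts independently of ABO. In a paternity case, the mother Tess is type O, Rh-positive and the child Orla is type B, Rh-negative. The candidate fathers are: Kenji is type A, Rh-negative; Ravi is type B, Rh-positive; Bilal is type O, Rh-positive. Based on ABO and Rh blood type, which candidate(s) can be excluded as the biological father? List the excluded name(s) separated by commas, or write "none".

Kenji, Bilal

A candidate is excluded only if no genotype consistent with his phenotype could produce a type B, Rh-negative child with a type O, Rh-positive mother.
Kenji (type A, Rh-): no genotype consistent with that phenotype can produce a type-B Rh- child with a type-O mother.
Bilal (type O, Rh+): no genotype consistent with that phenotype can produce a type-B Rh- child with a type-O mother.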